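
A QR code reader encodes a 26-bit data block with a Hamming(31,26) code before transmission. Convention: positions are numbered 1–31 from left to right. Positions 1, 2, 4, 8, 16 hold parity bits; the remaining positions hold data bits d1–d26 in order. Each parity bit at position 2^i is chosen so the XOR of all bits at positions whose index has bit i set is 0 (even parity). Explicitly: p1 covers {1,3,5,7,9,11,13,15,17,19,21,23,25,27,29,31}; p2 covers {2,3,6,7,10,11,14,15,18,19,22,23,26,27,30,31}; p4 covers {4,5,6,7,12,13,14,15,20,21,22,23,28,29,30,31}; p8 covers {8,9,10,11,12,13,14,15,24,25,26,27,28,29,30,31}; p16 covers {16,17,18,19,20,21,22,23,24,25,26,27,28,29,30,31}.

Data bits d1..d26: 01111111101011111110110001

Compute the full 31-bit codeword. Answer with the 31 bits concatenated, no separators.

1001111011111010011111110110001

Place data at non-parity positions: p1 p2 0 p4 1 1 1 p8 1 1 1 1 1 0 1 p16 0 1 1 1 1 1 1 1 0 1 1 0 0 0 1
p1 (pos 1,3,5,7,9,11,13,15,17,19,21,23,25,27,29,31): XOR of data positions = 0⊕1⊕1⊕1⊕1⊕1⊕1⊕0⊕1⊕1⊕1⊕0⊕1⊕0⊕1 = 1
p2 (pos 2,3,6,7,10,11,14,15,18,19,22,23,26,27,30,31): XOR of data positions = 0⊕1⊕1⊕1⊕1⊕0⊕1⊕1⊕1⊕1⊕1⊕1⊕1⊕0⊕1 = 0
p4 (pos 4,5,6,7,12,13,14,15,20,21,22,23,28,29,30,31): XOR of data positions = 1⊕1⊕1⊕1⊕1⊕0⊕1⊕1⊕1⊕1⊕1⊕0⊕0⊕0⊕1 = 1
p8 (pos 8,9,10,11,12,13,14,15,24,25,26,27,28,29,30,31): XOR of data positions = 1⊕1⊕1⊕1⊕1⊕0⊕1⊕1⊕0⊕1⊕1⊕0⊕0⊕0⊕1 = 0
p16 (pos 16,17,18,19,20,21,22,23,24,25,26,27,28,29,30,31): XOR of data positions = 0⊕1⊕1⊕1⊕1⊕1⊕1⊕1⊕0⊕1⊕1⊕0⊕0⊕0⊕1 = 0
Codeword: 1001111011111010011111110110001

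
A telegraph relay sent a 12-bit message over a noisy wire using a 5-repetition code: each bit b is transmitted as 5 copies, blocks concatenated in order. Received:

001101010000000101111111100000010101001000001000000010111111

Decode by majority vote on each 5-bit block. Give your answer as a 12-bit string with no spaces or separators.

Block 1 (00110): 2 ones → 0
Block 2 (10100): 2 ones → 0
Block 3 (00000): 0 ones → 0
Block 4 (10111): 4 ones → 1
Block 5 (11111): 5 ones → 1
Block 6 (00000): 0 ones → 0
Block 7 (01010): 2 ones → 0
Block 8 (10010): 2 ones → 0
Block 9 (00001): 1 one → 0
Block 10 (00000): 0 ones → 0
Block 11 (00101): 2 ones → 0
Block 12 (11111): 5 ones → 1

000110000001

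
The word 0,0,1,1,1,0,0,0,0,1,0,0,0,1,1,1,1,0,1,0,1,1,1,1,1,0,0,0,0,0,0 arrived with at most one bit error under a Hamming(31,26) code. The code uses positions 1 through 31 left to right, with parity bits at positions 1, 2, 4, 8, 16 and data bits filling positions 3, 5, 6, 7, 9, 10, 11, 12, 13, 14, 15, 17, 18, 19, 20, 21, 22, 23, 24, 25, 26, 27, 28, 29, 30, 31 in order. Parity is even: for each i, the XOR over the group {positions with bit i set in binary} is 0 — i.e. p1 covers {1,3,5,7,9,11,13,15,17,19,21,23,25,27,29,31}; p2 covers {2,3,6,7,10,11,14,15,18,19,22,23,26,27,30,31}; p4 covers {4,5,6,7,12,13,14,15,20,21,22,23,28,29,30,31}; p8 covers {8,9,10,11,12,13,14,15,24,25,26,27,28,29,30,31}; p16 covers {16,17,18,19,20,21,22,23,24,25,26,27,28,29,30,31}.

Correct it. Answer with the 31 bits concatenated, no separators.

0011100001000011101011111000000

s1 (pos 1,3,5,7,9,11,13,15,17,19,21,23,25,27,29,31): 0⊕1⊕1⊕0⊕0⊕0⊕0⊕1⊕1⊕1⊕1⊕1⊕1⊕0⊕0⊕0 = 0
s2 (pos 2,3,6,7,10,11,14,15,18,19,22,23,26,27,30,31): 0⊕1⊕0⊕0⊕1⊕0⊕1⊕1⊕0⊕1⊕1⊕1⊕0⊕0⊕0⊕0 = 1
s4 (pos 4,5,6,7,12,13,14,15,20,21,22,23,28,29,30,31): 1⊕1⊕0⊕0⊕0⊕0⊕1⊕1⊕0⊕1⊕1⊕1⊕0⊕0⊕0⊕0 = 1
s8 (pos 8,9,10,11,12,13,14,15,24,25,26,27,28,29,30,31): 0⊕0⊕1⊕0⊕0⊕0⊕1⊕1⊕1⊕1⊕0⊕0⊕0⊕0⊕0⊕0 = 1
s16 (pos 16,17,18,19,20,21,22,23,24,25,26,27,28,29,30,31): 1⊕1⊕0⊕1⊕0⊕1⊕1⊕1⊕1⊕1⊕0⊕0⊕0⊕0⊕0⊕0 = 0
Syndrome s16…s1 = 01110 → error at position 14.
Flip position 14: 0011100001000111101011111000000 → 0011100001000011101011111000000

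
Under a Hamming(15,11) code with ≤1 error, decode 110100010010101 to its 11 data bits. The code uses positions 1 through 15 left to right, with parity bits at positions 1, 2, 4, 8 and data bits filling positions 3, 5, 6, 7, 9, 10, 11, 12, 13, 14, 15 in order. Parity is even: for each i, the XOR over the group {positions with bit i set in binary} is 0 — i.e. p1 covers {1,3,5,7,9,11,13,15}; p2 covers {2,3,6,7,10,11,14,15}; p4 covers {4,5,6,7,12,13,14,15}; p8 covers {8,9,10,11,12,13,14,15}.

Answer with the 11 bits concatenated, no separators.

00100010101

s1 (pos 1,3,5,7,9,11,13,15): 1⊕0⊕0⊕0⊕0⊕1⊕1⊕1 = 0
s2 (pos 2,3,6,7,10,11,14,15): 1⊕0⊕0⊕0⊕0⊕1⊕0⊕1 = 1
s4 (pos 4,5,6,7,12,13,14,15): 1⊕0⊕0⊕0⊕0⊕1⊕0⊕1 = 1
s8 (pos 8,9,10,11,12,13,14,15): 1⊕0⊕0⊕1⊕0⊕1⊕0⊕1 = 0
Syndrome s8…s1 = 0110 → error at position 6.
Flip position 6: 110100010010101 → 110101010010101
Read data bits from positions 3,5,6,7,9,10,11,12,13,14,15: 00100010101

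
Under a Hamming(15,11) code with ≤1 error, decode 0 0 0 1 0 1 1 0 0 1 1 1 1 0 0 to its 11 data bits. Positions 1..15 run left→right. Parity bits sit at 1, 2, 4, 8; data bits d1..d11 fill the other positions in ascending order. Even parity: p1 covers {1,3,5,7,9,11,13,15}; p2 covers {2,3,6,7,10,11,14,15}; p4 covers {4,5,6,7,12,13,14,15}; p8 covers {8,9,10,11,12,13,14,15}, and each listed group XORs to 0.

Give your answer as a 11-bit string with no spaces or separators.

01110111100

s1 (pos 1,3,5,7,9,11,13,15): 0⊕0⊕0⊕1⊕0⊕1⊕1⊕0 = 1
s2 (pos 2,3,6,7,10,11,14,15): 0⊕0⊕1⊕1⊕1⊕1⊕0⊕0 = 0
s4 (pos 4,5,6,7,12,13,14,15): 1⊕0⊕1⊕1⊕1⊕1⊕0⊕0 = 1
s8 (pos 8,9,10,11,12,13,14,15): 0⊕0⊕1⊕1⊕1⊕1⊕0⊕0 = 0
Syndrome s8…s1 = 0101 → error at position 5.
Flip position 5: 000101100111100 → 000111100111100
Read data bits from positions 3,5,6,7,9,10,11,12,13,14,15: 01110111100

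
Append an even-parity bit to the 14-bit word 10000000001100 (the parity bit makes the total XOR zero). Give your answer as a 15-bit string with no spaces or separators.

100000000011001

XOR of the 14 data bits: 1⊕0⊕0⊕0⊕0⊕0⊕0⊕0⊕0⊕0⊕1⊕1⊕0⊕0 = 1
Parity bit = 1 (so all 15 bits XOR to 0).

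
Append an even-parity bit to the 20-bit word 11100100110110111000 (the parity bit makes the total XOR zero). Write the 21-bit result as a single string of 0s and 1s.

XOR of the 20 data bits: 1⊕1⊕1⊕0⊕0⊕1⊕0⊕0⊕1⊕1⊕0⊕1⊕1⊕0⊕1⊕1⊕1⊕0⊕0⊕0 = 1
Parity bit = 1 (so all 21 bits XOR to 0).

111001001101101110001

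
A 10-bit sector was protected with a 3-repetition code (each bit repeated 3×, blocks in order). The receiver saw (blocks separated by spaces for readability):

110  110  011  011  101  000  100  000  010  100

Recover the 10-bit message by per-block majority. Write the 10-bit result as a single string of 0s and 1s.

1111100000

Block 1 (110): 2 ones → 1
Block 2 (110): 2 ones → 1
Block 3 (011): 2 ones → 1
Block 4 (011): 2 ones → 1
Block 5 (101): 2 ones → 1
Block 6 (000): 0 ones → 0
Block 7 (100): 1 one → 0
Block 8 (000): 0 ones → 0
Block 9 (010): 1 one → 0
Block 10 (100): 1 one → 0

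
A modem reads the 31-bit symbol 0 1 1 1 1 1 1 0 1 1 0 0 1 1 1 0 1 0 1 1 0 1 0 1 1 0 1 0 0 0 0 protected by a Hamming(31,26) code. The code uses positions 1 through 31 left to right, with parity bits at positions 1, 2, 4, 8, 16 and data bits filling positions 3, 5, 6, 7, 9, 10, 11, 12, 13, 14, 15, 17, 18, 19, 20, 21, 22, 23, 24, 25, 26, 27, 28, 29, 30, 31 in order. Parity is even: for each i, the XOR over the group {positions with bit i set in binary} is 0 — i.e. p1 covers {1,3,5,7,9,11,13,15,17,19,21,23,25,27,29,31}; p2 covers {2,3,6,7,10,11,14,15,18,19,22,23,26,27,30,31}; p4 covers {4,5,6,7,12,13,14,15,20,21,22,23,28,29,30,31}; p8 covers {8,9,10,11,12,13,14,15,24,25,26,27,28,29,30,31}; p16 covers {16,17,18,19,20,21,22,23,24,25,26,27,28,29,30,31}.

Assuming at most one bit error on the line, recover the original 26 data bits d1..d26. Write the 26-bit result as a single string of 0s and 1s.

11111100111101001011010000

s1 (pos 1,3,5,7,9,11,13,15,17,19,21,23,25,27,29,31): 0⊕1⊕1⊕1⊕1⊕0⊕1⊕1⊕1⊕1⊕0⊕0⊕1⊕1⊕0⊕0 = 0
s2 (pos 2,3,6,7,10,11,14,15,18,19,22,23,26,27,30,31): 1⊕1⊕1⊕1⊕1⊕0⊕1⊕1⊕0⊕1⊕1⊕0⊕0⊕1⊕0⊕0 = 0
s4 (pos 4,5,6,7,12,13,14,15,20,21,22,23,28,29,30,31): 1⊕1⊕1⊕1⊕0⊕1⊕1⊕1⊕1⊕0⊕1⊕0⊕0⊕0⊕0⊕0 = 1
s8 (pos 8,9,10,11,12,13,14,15,24,25,26,27,28,29,30,31): 0⊕1⊕1⊕0⊕0⊕1⊕1⊕1⊕1⊕1⊕0⊕1⊕0⊕0⊕0⊕0 = 0
s16 (pos 16,17,18,19,20,21,22,23,24,25,26,27,28,29,30,31): 0⊕1⊕0⊕1⊕1⊕0⊕1⊕0⊕1⊕1⊕0⊕1⊕0⊕0⊕0⊕0 = 1
Syndrome s16…s1 = 10100 → error at position 20.
Flip position 20: 0111111011001110101101011010000 → 0111111011001110101001011010000
Read data bits from positions 3,5,6,7,9,10,11,12,13,14,15,17,18,19,20,21,22,23,24,25,26,27,28,29,30,31: 11111100111101001011010000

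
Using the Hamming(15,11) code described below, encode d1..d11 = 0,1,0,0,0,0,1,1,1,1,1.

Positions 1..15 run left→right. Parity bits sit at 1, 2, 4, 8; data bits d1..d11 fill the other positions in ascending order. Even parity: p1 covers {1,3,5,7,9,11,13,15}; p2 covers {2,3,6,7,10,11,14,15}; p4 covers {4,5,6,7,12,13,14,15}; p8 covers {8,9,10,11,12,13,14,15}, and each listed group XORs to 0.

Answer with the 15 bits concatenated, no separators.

010110010011111

Place data at non-parity positions: p1 p2 0 p4 1 0 0 p8 0 0 1 1 1 1 1
p1 (pos 1,3,5,7,9,11,13,15): XOR of data positions = 0⊕1⊕0⊕0⊕1⊕1⊕1 = 0
p2 (pos 2,3,6,7,10,11,14,15): XOR of data positions = 0⊕0⊕0⊕0⊕1⊕1⊕1 = 1
p4 (pos 4,5,6,7,12,13,14,15): XOR of data positions = 1⊕0⊕0⊕1⊕1⊕1⊕1 = 1
p8 (pos 8,9,10,11,12,13,14,15): XOR of data positions = 0⊕0⊕1⊕1⊕1⊕1⊕1 = 1
Codeword: 010110010011111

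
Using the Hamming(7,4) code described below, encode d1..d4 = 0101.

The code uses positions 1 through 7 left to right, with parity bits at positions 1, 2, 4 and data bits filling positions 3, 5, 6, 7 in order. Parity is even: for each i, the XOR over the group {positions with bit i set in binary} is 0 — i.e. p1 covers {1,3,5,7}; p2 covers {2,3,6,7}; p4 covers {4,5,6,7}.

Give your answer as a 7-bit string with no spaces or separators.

0100101

Place data at non-parity positions: p1 p2 0 p4 1 0 1
p1 (pos 1,3,5,7): XOR of data positions = 0⊕1⊕1 = 0
p2 (pos 2,3,6,7): XOR of data positions = 0⊕0⊕1 = 1
p4 (pos 4,5,6,7): XOR of data positions = 1⊕0⊕1 = 0
Codeword: 0100101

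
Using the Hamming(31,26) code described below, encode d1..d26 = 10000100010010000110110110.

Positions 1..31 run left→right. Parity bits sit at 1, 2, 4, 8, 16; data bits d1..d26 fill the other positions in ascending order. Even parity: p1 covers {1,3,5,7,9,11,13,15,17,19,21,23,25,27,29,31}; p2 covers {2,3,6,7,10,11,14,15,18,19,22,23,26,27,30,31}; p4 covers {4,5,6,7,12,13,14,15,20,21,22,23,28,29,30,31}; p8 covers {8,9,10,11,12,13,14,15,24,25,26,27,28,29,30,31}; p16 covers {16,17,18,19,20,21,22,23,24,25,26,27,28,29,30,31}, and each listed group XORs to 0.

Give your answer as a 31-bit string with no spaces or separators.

Place data at non-parity positions: p1 p2 1 p4 0 0 0 p8 0 1 0 0 0 1 0 p16 0 1 0 0 0 0 1 1 0 1 1 0 1 1 0
p1 (pos 1,3,5,7,9,11,13,15,17,19,21,23,25,27,29,31): XOR of data positions = 1⊕0⊕0⊕0⊕0⊕0⊕0⊕0⊕0⊕0⊕1⊕0⊕1⊕1⊕0 = 0
p2 (pos 2,3,6,7,10,11,14,15,18,19,22,23,26,27,30,31): XOR of data positions = 1⊕0⊕0⊕1⊕0⊕1⊕0⊕1⊕0⊕0⊕1⊕1⊕1⊕1⊕0 = 0
p4 (pos 4,5,6,7,12,13,14,15,20,21,22,23,28,29,30,31): XOR of data positions = 0⊕0⊕0⊕0⊕0⊕1⊕0⊕0⊕0⊕0⊕1⊕0⊕1⊕1⊕0 = 0
p8 (pos 8,9,10,11,12,13,14,15,24,25,26,27,28,29,30,31): XOR of data positions = 0⊕1⊕0⊕0⊕0⊕1⊕0⊕1⊕0⊕1⊕1⊕0⊕1⊕1⊕0 = 1
p16 (pos 16,17,18,19,20,21,22,23,24,25,26,27,28,29,30,31): XOR of data positions = 0⊕1⊕0⊕0⊕0⊕0⊕1⊕1⊕0⊕1⊕1⊕0⊕1⊕1⊕0 = 1
Codeword: 0010000101000101010000110110110

0010000101000101010000110110110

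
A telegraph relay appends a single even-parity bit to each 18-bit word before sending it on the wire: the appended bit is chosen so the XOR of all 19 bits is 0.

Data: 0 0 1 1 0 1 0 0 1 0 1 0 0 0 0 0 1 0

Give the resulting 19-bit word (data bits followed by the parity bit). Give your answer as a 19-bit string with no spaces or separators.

0011010010100000100

XOR of the 18 data bits: 0⊕0⊕1⊕1⊕0⊕1⊕0⊕0⊕1⊕0⊕1⊕0⊕0⊕0⊕0⊕0⊕1⊕0 = 0
Parity bit = 0 (so all 19 bits XOR to 0).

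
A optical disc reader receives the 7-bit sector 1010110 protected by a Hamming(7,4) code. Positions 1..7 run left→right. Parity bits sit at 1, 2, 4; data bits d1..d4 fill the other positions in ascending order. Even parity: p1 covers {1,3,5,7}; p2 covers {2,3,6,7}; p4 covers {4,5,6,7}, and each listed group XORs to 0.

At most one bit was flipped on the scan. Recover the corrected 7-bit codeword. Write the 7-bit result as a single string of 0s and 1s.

s1 (pos 1,3,5,7): 1⊕1⊕1⊕0 = 1
s2 (pos 2,3,6,7): 0⊕1⊕1⊕0 = 0
s4 (pos 4,5,6,7): 0⊕1⊕1⊕0 = 0
Syndrome s4…s1 = 001 → error at position 1.
Flip position 1: 1010110 → 0010110

0010110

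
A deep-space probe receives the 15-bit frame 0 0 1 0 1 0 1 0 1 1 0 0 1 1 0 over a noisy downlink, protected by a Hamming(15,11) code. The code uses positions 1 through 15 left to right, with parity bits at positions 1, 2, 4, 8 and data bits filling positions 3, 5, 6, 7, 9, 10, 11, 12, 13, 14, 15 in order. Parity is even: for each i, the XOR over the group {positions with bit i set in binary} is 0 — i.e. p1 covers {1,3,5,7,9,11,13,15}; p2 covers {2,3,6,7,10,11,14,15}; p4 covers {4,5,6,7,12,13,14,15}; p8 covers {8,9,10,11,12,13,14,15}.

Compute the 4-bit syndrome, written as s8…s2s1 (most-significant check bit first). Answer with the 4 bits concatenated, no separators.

s1 (pos 1,3,5,7,9,11,13,15): 0⊕1⊕1⊕1⊕1⊕0⊕1⊕0 = 1
s2 (pos 2,3,6,7,10,11,14,15): 0⊕1⊕0⊕1⊕1⊕0⊕1⊕0 = 0
s4 (pos 4,5,6,7,12,13,14,15): 0⊕1⊕0⊕1⊕0⊕1⊕1⊕0 = 0
s8 (pos 8,9,10,11,12,13,14,15): 0⊕1⊕1⊕0⊕0⊕1⊕1⊕0 = 0
Syndrome s8…s1 = 0001 → error at position 1.

0001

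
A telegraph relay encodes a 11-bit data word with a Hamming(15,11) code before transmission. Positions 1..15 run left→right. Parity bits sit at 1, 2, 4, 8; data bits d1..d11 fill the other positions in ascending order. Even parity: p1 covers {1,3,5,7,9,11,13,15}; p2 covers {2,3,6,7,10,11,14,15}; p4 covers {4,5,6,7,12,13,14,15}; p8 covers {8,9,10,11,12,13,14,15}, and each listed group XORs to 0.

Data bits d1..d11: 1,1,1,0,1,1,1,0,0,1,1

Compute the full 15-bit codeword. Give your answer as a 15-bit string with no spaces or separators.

Place data at non-parity positions: p1 p2 1 p4 1 1 0 p8 1 1 1 0 0 1 1
p1 (pos 1,3,5,7,9,11,13,15): XOR of data positions = 1⊕1⊕0⊕1⊕1⊕0⊕1 = 1
p2 (pos 2,3,6,7,10,11,14,15): XOR of data positions = 1⊕1⊕0⊕1⊕1⊕1⊕1 = 0
p4 (pos 4,5,6,7,12,13,14,15): XOR of data positions = 1⊕1⊕0⊕0⊕0⊕1⊕1 = 0
p8 (pos 8,9,10,11,12,13,14,15): XOR of data positions = 1⊕1⊕1⊕0⊕0⊕1⊕1 = 1
Codeword: 101011011110011

101011011110011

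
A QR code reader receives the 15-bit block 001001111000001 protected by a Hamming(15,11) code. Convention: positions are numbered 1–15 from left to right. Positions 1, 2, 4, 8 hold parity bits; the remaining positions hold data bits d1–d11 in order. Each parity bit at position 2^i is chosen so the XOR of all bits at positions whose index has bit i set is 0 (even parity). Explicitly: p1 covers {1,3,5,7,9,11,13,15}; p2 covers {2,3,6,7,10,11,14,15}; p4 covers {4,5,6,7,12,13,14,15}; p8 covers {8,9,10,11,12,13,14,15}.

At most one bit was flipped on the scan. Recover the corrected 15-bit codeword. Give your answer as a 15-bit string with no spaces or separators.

s1 (pos 1,3,5,7,9,11,13,15): 0⊕1⊕0⊕1⊕1⊕0⊕0⊕1 = 0
s2 (pos 2,3,6,7,10,11,14,15): 0⊕1⊕1⊕1⊕0⊕0⊕0⊕1 = 0
s4 (pos 4,5,6,7,12,13,14,15): 0⊕0⊕1⊕1⊕0⊕0⊕0⊕1 = 1
s8 (pos 8,9,10,11,12,13,14,15): 1⊕1⊕0⊕0⊕0⊕0⊕0⊕1 = 1
Syndrome s8…s1 = 1100 → error at position 12.
Flip position 12: 001001111000001 → 001001111001001

001001111001001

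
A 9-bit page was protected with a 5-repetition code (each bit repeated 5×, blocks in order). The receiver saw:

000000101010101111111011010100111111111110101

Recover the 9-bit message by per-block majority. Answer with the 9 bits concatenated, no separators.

001110111

Block 1 (00000): 0 ones → 0
Block 2 (01010): 2 ones → 0
Block 3 (10101): 3 ones → 1
Block 4 (11111): 5 ones → 1
Block 5 (10110): 3 ones → 1
Block 6 (10100): 2 ones → 0
Block 7 (11111): 5 ones → 1
Block 8 (11111): 5 ones → 1
Block 9 (10101): 3 ones → 1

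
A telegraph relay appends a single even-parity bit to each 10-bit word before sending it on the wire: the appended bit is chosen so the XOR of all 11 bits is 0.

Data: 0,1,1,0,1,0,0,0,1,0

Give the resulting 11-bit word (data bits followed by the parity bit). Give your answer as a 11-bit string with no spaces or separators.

XOR of the 10 data bits: 0⊕1⊕1⊕0⊕1⊕0⊕0⊕0⊕1⊕0 = 0
Parity bit = 0 (so all 11 bits XOR to 0).

01101000100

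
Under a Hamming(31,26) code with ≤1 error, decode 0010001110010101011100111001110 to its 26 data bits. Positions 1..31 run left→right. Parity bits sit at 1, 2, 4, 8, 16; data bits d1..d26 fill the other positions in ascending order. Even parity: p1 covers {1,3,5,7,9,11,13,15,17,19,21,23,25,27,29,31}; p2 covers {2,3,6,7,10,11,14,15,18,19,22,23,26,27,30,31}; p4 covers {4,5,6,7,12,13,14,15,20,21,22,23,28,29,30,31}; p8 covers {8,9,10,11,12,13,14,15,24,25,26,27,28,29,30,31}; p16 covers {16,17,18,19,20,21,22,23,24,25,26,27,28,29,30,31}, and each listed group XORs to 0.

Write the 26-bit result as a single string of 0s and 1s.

10011011010011100111001110

s1 (pos 1,3,5,7,9,11,13,15,17,19,21,23,25,27,29,31): 0⊕1⊕0⊕1⊕1⊕0⊕0⊕0⊕0⊕1⊕0⊕1⊕1⊕0⊕1⊕0 = 1
s2 (pos 2,3,6,7,10,11,14,15,18,19,22,23,26,27,30,31): 0⊕1⊕0⊕1⊕0⊕0⊕1⊕0⊕1⊕1⊕0⊕1⊕0⊕0⊕1⊕0 = 1
s4 (pos 4,5,6,7,12,13,14,15,20,21,22,23,28,29,30,31): 0⊕0⊕0⊕1⊕1⊕0⊕1⊕0⊕1⊕0⊕0⊕1⊕1⊕1⊕1⊕0 = 0
s8 (pos 8,9,10,11,12,13,14,15,24,25,26,27,28,29,30,31): 1⊕1⊕0⊕0⊕1⊕0⊕1⊕0⊕1⊕1⊕0⊕0⊕1⊕1⊕1⊕0 = 1
s16 (pos 16,17,18,19,20,21,22,23,24,25,26,27,28,29,30,31): 1⊕0⊕1⊕1⊕1⊕0⊕0⊕1⊕1⊕1⊕0⊕0⊕1⊕1⊕1⊕0 = 0
Syndrome s16…s1 = 01011 → error at position 11.
Flip position 11: 0010001110010101011100111001110 → 0010001110110101011100111001110
Read data bits from positions 3,5,6,7,9,10,11,12,13,14,15,17,18,19,20,21,22,23,24,25,26,27,28,29,30,31: 10011011010011100111001110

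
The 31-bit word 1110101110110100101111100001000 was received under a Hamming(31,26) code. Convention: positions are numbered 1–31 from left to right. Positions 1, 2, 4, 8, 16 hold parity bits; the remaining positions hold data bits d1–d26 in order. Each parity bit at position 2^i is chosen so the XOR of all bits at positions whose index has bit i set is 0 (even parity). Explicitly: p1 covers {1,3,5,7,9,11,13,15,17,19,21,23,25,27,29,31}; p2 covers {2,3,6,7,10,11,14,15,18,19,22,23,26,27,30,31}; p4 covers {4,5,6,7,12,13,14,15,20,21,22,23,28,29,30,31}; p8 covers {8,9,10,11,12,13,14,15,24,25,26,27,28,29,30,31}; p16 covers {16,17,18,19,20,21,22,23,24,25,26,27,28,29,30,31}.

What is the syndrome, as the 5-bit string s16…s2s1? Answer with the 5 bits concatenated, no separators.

10100

s1 (pos 1,3,5,7,9,11,13,15,17,19,21,23,25,27,29,31): 1⊕1⊕1⊕1⊕1⊕1⊕0⊕0⊕1⊕1⊕1⊕1⊕0⊕0⊕0⊕0 = 0
s2 (pos 2,3,6,7,10,11,14,15,18,19,22,23,26,27,30,31): 1⊕1⊕0⊕1⊕0⊕1⊕1⊕0⊕0⊕1⊕1⊕1⊕0⊕0⊕0⊕0 = 0
s4 (pos 4,5,6,7,12,13,14,15,20,21,22,23,28,29,30,31): 0⊕1⊕0⊕1⊕1⊕0⊕1⊕0⊕1⊕1⊕1⊕1⊕1⊕0⊕0⊕0 = 1
s8 (pos 8,9,10,11,12,13,14,15,24,25,26,27,28,29,30,31): 1⊕1⊕0⊕1⊕1⊕0⊕1⊕0⊕0⊕0⊕0⊕0⊕1⊕0⊕0⊕0 = 0
s16 (pos 16,17,18,19,20,21,22,23,24,25,26,27,28,29,30,31): 0⊕1⊕0⊕1⊕1⊕1⊕1⊕1⊕0⊕0⊕0⊕0⊕1⊕0⊕0⊕0 = 1
Syndrome s16…s1 = 10100 → error at position 20.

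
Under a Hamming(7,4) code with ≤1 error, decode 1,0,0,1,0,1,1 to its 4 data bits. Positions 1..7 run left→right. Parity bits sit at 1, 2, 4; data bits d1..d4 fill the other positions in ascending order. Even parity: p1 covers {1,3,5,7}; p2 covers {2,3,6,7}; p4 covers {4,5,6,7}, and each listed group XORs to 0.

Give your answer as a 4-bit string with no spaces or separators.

0011

s1 (pos 1,3,5,7): 1⊕0⊕0⊕1 = 0
s2 (pos 2,3,6,7): 0⊕0⊕1⊕1 = 0
s4 (pos 4,5,6,7): 1⊕0⊕1⊕1 = 1
Syndrome s4…s1 = 100 → error at position 4.
Flip position 4: 1001011 → 1000011
Read data bits from positions 3,5,6,7: 0011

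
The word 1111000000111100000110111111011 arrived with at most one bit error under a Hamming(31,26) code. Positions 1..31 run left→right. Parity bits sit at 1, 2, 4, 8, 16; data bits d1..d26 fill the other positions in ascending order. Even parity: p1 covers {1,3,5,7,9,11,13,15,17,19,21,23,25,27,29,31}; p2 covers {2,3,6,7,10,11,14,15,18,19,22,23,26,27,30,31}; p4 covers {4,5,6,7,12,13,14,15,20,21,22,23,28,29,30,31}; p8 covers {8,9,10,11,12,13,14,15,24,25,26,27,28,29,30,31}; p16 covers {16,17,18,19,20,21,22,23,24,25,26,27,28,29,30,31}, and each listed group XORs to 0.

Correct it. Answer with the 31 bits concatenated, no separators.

s1 (pos 1,3,5,7,9,11,13,15,17,19,21,23,25,27,29,31): 1⊕1⊕0⊕0⊕0⊕1⊕1⊕0⊕0⊕0⊕1⊕1⊕1⊕1⊕0⊕1 = 1
s2 (pos 2,3,6,7,10,11,14,15,18,19,22,23,26,27,30,31): 1⊕1⊕0⊕0⊕0⊕1⊕1⊕0⊕0⊕0⊕0⊕1⊕1⊕1⊕1⊕1 = 1
s4 (pos 4,5,6,7,12,13,14,15,20,21,22,23,28,29,30,31): 1⊕0⊕0⊕0⊕1⊕1⊕1⊕0⊕1⊕1⊕0⊕1⊕1⊕0⊕1⊕1 = 0
s8 (pos 8,9,10,11,12,13,14,15,24,25,26,27,28,29,30,31): 0⊕0⊕0⊕1⊕1⊕1⊕1⊕0⊕1⊕1⊕1⊕1⊕1⊕0⊕1⊕1 = 1
s16 (pos 16,17,18,19,20,21,22,23,24,25,26,27,28,29,30,31): 0⊕0⊕0⊕0⊕1⊕1⊕0⊕1⊕1⊕1⊕1⊕1⊕1⊕0⊕1⊕1 = 0
Syndrome s16…s1 = 01011 → error at position 11.
Flip position 11: 1111000000111100000110111111011 → 1111000000011100000110111111011

1111000000011100000110111111011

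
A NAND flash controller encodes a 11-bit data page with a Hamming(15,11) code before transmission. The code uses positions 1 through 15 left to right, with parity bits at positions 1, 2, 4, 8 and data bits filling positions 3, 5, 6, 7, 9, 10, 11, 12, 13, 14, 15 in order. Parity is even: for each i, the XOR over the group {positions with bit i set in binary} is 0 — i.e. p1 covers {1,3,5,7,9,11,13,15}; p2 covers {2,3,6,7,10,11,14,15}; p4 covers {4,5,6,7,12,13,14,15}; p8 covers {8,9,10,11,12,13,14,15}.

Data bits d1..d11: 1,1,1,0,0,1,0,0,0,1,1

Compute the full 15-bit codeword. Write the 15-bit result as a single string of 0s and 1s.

Place data at non-parity positions: p1 p2 1 p4 1 1 0 p8 0 1 0 0 0 1 1
p1 (pos 1,3,5,7,9,11,13,15): XOR of data positions = 1⊕1⊕0⊕0⊕0⊕0⊕1 = 1
p2 (pos 2,3,6,7,10,11,14,15): XOR of data positions = 1⊕1⊕0⊕1⊕0⊕1⊕1 = 1
p4 (pos 4,5,6,7,12,13,14,15): XOR of data positions = 1⊕1⊕0⊕0⊕0⊕1⊕1 = 0
p8 (pos 8,9,10,11,12,13,14,15): XOR of data positions = 0⊕1⊕0⊕0⊕0⊕1⊕1 = 1
Codeword: 111011010100011

111011010100011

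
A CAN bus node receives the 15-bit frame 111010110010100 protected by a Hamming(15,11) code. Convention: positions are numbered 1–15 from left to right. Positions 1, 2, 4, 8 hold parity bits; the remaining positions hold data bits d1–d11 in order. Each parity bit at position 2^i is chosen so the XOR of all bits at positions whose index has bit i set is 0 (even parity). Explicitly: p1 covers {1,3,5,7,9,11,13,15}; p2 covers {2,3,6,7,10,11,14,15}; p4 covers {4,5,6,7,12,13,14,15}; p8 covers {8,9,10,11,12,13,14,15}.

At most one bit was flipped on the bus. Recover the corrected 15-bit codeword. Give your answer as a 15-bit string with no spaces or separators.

s1 (pos 1,3,5,7,9,11,13,15): 1⊕1⊕1⊕1⊕0⊕1⊕1⊕0 = 0
s2 (pos 2,3,6,7,10,11,14,15): 1⊕1⊕0⊕1⊕0⊕1⊕0⊕0 = 0
s4 (pos 4,5,6,7,12,13,14,15): 0⊕1⊕0⊕1⊕0⊕1⊕0⊕0 = 1
s8 (pos 8,9,10,11,12,13,14,15): 1⊕0⊕0⊕1⊕0⊕1⊕0⊕0 = 1
Syndrome s8…s1 = 1100 → error at position 12.
Flip position 12: 111010110010100 → 111010110011100

111010110011100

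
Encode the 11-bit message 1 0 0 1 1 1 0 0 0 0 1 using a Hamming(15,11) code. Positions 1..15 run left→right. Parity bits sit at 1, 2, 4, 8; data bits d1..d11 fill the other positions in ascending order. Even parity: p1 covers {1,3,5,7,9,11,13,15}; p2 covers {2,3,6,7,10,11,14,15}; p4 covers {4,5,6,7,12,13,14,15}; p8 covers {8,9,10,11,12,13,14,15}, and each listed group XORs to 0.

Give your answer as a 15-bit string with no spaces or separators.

Place data at non-parity positions: p1 p2 1 p4 0 0 1 p8 1 1 0 0 0 0 1
p1 (pos 1,3,5,7,9,11,13,15): XOR of data positions = 1⊕0⊕1⊕1⊕0⊕0⊕1 = 0
p2 (pos 2,3,6,7,10,11,14,15): XOR of data positions = 1⊕0⊕1⊕1⊕0⊕0⊕1 = 0
p4 (pos 4,5,6,7,12,13,14,15): XOR of data positions = 0⊕0⊕1⊕0⊕0⊕0⊕1 = 0
p8 (pos 8,9,10,11,12,13,14,15): XOR of data positions = 1⊕1⊕0⊕0⊕0⊕0⊕1 = 1
Codeword: 001000111100001

001000111100001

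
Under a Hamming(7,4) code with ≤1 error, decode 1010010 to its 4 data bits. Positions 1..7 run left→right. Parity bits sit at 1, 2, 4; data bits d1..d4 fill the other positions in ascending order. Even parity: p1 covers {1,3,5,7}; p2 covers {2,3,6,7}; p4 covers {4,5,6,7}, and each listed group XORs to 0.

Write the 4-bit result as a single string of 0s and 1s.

1010

s1 (pos 1,3,5,7): 1⊕1⊕0⊕0 = 0
s2 (pos 2,3,6,7): 0⊕1⊕1⊕0 = 0
s4 (pos 4,5,6,7): 0⊕0⊕1⊕0 = 1
Syndrome s4…s1 = 100 → error at position 4.
Flip position 4: 1010010 → 1011010
Read data bits from positions 3,5,6,7: 1010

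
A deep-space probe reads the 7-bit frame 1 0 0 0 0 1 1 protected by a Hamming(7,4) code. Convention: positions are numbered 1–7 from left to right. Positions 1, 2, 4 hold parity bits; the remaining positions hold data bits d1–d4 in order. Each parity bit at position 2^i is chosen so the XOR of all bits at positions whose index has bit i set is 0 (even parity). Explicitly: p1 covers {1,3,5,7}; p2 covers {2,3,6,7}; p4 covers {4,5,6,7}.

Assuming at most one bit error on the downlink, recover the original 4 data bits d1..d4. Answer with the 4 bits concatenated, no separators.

s1 (pos 1,3,5,7): 1⊕0⊕0⊕1 = 0
s2 (pos 2,3,6,7): 0⊕0⊕1⊕1 = 0
s4 (pos 4,5,6,7): 0⊕0⊕1⊕1 = 0
Syndrome s4…s1 = 000 → no error.
Read data bits from positions 3,5,6,7: 0011

0011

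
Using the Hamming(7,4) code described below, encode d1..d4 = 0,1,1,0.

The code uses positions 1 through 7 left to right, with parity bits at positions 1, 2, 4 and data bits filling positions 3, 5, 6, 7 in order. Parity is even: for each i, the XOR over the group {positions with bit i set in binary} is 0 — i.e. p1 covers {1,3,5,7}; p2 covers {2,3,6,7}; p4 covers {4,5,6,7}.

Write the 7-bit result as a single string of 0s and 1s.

Place data at non-parity positions: p1 p2 0 p4 1 1 0
p1 (pos 1,3,5,7): XOR of data positions = 0⊕1⊕0 = 1
p2 (pos 2,3,6,7): XOR of data positions = 0⊕1⊕0 = 1
p4 (pos 4,5,6,7): XOR of data positions = 1⊕1⊕0 = 0
Codeword: 1100110

1100110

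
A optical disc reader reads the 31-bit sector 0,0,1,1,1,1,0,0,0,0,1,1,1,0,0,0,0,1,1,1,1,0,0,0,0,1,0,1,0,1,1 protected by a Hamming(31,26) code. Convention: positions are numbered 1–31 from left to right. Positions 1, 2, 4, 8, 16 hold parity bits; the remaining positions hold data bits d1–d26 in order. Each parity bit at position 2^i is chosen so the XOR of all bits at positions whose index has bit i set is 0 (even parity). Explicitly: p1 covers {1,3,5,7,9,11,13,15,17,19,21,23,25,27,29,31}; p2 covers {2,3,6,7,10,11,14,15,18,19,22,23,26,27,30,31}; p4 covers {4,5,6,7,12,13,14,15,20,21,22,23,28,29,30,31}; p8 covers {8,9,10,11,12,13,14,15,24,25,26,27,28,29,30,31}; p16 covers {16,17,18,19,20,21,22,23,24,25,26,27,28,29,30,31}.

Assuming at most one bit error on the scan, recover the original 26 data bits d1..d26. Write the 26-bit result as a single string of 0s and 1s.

11101011100011110000101011

s1 (pos 1,3,5,7,9,11,13,15,17,19,21,23,25,27,29,31): 0⊕1⊕1⊕0⊕0⊕1⊕1⊕0⊕0⊕1⊕1⊕0⊕0⊕0⊕0⊕1 = 1
s2 (pos 2,3,6,7,10,11,14,15,18,19,22,23,26,27,30,31): 0⊕1⊕1⊕0⊕0⊕1⊕0⊕0⊕1⊕1⊕0⊕0⊕1⊕0⊕1⊕1 = 0
s4 (pos 4,5,6,7,12,13,14,15,20,21,22,23,28,29,30,31): 1⊕1⊕1⊕0⊕1⊕1⊕0⊕0⊕1⊕1⊕0⊕0⊕1⊕0⊕1⊕1 = 0
s8 (pos 8,9,10,11,12,13,14,15,24,25,26,27,28,29,30,31): 0⊕0⊕0⊕1⊕1⊕1⊕0⊕0⊕0⊕0⊕1⊕0⊕1⊕0⊕1⊕1 = 1
s16 (pos 16,17,18,19,20,21,22,23,24,25,26,27,28,29,30,31): 0⊕0⊕1⊕1⊕1⊕1⊕0⊕0⊕0⊕0⊕1⊕0⊕1⊕0⊕1⊕1 = 0
Syndrome s16…s1 = 01001 → error at position 9.
Flip position 9: 0011110000111000011110000101011 → 0011110010111000011110000101011
Read data bits from positions 3,5,6,7,9,10,11,12,13,14,15,17,18,19,20,21,22,23,24,25,26,27,28,29,30,31: 11101011100011110000101011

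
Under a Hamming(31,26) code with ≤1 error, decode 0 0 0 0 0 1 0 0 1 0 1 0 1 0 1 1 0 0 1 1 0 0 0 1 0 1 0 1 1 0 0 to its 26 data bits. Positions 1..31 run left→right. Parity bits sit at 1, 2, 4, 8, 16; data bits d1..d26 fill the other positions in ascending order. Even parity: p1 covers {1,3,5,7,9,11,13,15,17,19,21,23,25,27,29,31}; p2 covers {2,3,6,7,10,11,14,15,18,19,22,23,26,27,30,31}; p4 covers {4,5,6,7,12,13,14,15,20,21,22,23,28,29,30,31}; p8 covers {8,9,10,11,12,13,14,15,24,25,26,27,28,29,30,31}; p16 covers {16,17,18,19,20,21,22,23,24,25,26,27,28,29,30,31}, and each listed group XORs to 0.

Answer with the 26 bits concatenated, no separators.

00101010101011100010101100

s1 (pos 1,3,5,7,9,11,13,15,17,19,21,23,25,27,29,31): 0⊕0⊕0⊕0⊕1⊕1⊕1⊕1⊕0⊕1⊕0⊕0⊕0⊕0⊕1⊕0 = 0
s2 (pos 2,3,6,7,10,11,14,15,18,19,22,23,26,27,30,31): 0⊕0⊕1⊕0⊕0⊕1⊕0⊕1⊕0⊕1⊕0⊕0⊕1⊕0⊕0⊕0 = 1
s4 (pos 4,5,6,7,12,13,14,15,20,21,22,23,28,29,30,31): 0⊕0⊕1⊕0⊕0⊕1⊕0⊕1⊕1⊕0⊕0⊕0⊕1⊕1⊕0⊕0 = 0
s8 (pos 8,9,10,11,12,13,14,15,24,25,26,27,28,29,30,31): 0⊕1⊕0⊕1⊕0⊕1⊕0⊕1⊕1⊕0⊕1⊕0⊕1⊕1⊕0⊕0 = 0
s16 (pos 16,17,18,19,20,21,22,23,24,25,26,27,28,29,30,31): 1⊕0⊕0⊕1⊕1⊕0⊕0⊕0⊕1⊕0⊕1⊕0⊕1⊕1⊕0⊕0 = 1
Syndrome s16…s1 = 10010 → error at position 18.
Flip position 18: 0000010010101011001100010101100 → 0000010010101011011100010101100
Read data bits from positions 3,5,6,7,9,10,11,12,13,14,15,17,18,19,20,21,22,23,24,25,26,27,28,29,30,31: 00101010101011100010101100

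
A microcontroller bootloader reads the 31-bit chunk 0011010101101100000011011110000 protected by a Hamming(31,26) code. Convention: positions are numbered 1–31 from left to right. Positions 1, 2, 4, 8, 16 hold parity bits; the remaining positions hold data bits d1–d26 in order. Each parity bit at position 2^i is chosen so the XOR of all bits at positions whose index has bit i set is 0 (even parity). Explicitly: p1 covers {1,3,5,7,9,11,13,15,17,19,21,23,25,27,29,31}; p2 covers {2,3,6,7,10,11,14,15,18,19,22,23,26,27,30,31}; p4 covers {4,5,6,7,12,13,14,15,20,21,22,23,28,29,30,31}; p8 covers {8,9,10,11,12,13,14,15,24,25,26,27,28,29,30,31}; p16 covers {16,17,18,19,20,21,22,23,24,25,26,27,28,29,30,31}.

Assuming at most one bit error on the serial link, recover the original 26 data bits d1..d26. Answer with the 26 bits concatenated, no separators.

s1 (pos 1,3,5,7,9,11,13,15,17,19,21,23,25,27,29,31): 0⊕1⊕0⊕0⊕0⊕1⊕1⊕0⊕0⊕0⊕1⊕0⊕1⊕1⊕0⊕0 = 0
s2 (pos 2,3,6,7,10,11,14,15,18,19,22,23,26,27,30,31): 0⊕1⊕1⊕0⊕1⊕1⊕1⊕0⊕0⊕0⊕1⊕0⊕1⊕1⊕0⊕0 = 0
s4 (pos 4,5,6,7,12,13,14,15,20,21,22,23,28,29,30,31): 1⊕0⊕1⊕0⊕0⊕1⊕1⊕0⊕0⊕1⊕1⊕0⊕0⊕0⊕0⊕0 = 0
s8 (pos 8,9,10,11,12,13,14,15,24,25,26,27,28,29,30,31): 1⊕0⊕1⊕1⊕0⊕1⊕1⊕0⊕1⊕1⊕1⊕1⊕0⊕0⊕0⊕0 = 1
s16 (pos 16,17,18,19,20,21,22,23,24,25,26,27,28,29,30,31): 0⊕0⊕0⊕0⊕0⊕1⊕1⊕0⊕1⊕1⊕1⊕1⊕0⊕0⊕0⊕0 = 0
Syndrome s16…s1 = 01000 → error at position 8.
Flip position 8: 0011010101101100000011011110000 → 0011010001101100000011011110000
Read data bits from positions 3,5,6,7,9,10,11,12,13,14,15,17,18,19,20,21,22,23,24,25,26,27,28,29,30,31: 10100110110000011011110000

10100110110000011011110000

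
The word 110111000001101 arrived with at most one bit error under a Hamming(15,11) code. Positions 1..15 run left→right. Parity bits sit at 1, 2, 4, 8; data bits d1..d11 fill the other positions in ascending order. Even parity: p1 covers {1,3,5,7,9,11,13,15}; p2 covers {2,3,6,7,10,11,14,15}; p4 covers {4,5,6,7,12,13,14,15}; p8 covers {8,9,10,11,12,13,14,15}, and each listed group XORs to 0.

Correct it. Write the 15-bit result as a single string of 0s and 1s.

110111000101101

s1 (pos 1,3,5,7,9,11,13,15): 1⊕0⊕1⊕0⊕0⊕0⊕1⊕1 = 0
s2 (pos 2,3,6,7,10,11,14,15): 1⊕0⊕1⊕0⊕0⊕0⊕0⊕1 = 1
s4 (pos 4,5,6,7,12,13,14,15): 1⊕1⊕1⊕0⊕1⊕1⊕0⊕1 = 0
s8 (pos 8,9,10,11,12,13,14,15): 0⊕0⊕0⊕0⊕1⊕1⊕0⊕1 = 1
Syndrome s8…s1 = 1010 → error at position 10.
Flip position 10: 110111000001101 → 110111000101101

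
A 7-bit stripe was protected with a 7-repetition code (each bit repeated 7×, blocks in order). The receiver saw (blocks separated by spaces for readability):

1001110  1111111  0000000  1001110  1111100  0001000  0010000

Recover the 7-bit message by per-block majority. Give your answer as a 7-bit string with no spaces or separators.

1101100

Block 1 (1001110): 4 ones → 1
Block 2 (1111111): 7 ones → 1
Block 3 (0000000): 0 ones → 0
Block 4 (1001110): 4 ones → 1
Block 5 (1111100): 5 ones → 1
Block 6 (0001000): 1 one → 0
Block 7 (0010000): 1 one → 0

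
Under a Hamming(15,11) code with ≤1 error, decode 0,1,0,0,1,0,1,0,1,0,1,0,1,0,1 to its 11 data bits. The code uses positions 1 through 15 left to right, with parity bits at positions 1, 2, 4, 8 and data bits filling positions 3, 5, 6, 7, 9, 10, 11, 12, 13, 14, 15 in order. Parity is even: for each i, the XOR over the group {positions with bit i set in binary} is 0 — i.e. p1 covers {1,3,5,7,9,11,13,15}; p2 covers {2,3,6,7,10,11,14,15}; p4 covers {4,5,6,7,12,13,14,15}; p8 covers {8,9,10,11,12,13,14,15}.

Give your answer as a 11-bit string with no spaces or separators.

01011010101

s1 (pos 1,3,5,7,9,11,13,15): 0⊕0⊕1⊕1⊕1⊕1⊕1⊕1 = 0
s2 (pos 2,3,6,7,10,11,14,15): 1⊕0⊕0⊕1⊕0⊕1⊕0⊕1 = 0
s4 (pos 4,5,6,7,12,13,14,15): 0⊕1⊕0⊕1⊕0⊕1⊕0⊕1 = 0
s8 (pos 8,9,10,11,12,13,14,15): 0⊕1⊕0⊕1⊕0⊕1⊕0⊕1 = 0
Syndrome s8…s1 = 0000 → no error.
Read data bits from positions 3,5,6,7,9,10,11,12,13,14,15: 01011010101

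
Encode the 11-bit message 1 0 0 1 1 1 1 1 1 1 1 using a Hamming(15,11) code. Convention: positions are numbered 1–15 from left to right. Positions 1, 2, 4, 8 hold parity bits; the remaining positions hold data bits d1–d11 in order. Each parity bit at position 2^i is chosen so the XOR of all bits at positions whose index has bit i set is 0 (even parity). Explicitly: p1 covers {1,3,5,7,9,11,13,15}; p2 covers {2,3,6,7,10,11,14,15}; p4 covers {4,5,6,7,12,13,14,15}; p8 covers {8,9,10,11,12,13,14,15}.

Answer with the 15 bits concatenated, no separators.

001100111111111

Place data at non-parity positions: p1 p2 1 p4 0 0 1 p8 1 1 1 1 1 1 1
p1 (pos 1,3,5,7,9,11,13,15): XOR of data positions = 1⊕0⊕1⊕1⊕1⊕1⊕1 = 0
p2 (pos 2,3,6,7,10,11,14,15): XOR of data positions = 1⊕0⊕1⊕1⊕1⊕1⊕1 = 0
p4 (pos 4,5,6,7,12,13,14,15): XOR of data positions = 0⊕0⊕1⊕1⊕1⊕1⊕1 = 1
p8 (pos 8,9,10,11,12,13,14,15): XOR of data positions = 1⊕1⊕1⊕1⊕1⊕1⊕1 = 1
Codeword: 001100111111111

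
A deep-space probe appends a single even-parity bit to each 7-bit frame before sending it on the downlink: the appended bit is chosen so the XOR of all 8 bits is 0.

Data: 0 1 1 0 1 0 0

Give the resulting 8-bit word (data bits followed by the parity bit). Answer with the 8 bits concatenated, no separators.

XOR of the 7 data bits: 0⊕1⊕1⊕0⊕1⊕0⊕0 = 1
Parity bit = 1 (so all 8 bits XOR to 0).

01101001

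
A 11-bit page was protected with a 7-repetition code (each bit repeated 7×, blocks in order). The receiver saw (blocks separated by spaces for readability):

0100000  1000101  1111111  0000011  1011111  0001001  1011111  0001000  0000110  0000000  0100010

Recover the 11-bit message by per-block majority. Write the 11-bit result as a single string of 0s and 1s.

00101010000

Block 1 (0100000): 1 one → 0
Block 2 (1000101): 3 ones → 0
Block 3 (1111111): 7 ones → 1
Block 4 (0000011): 2 ones → 0
Block 5 (1011111): 6 ones → 1
Block 6 (0001001): 2 ones → 0
Block 7 (1011111): 6 ones → 1
Block 8 (0001000): 1 one → 0
Block 9 (0000110): 2 ones → 0
Block 10 (0000000): 0 ones → 0
Block 11 (0100010): 2 ones → 0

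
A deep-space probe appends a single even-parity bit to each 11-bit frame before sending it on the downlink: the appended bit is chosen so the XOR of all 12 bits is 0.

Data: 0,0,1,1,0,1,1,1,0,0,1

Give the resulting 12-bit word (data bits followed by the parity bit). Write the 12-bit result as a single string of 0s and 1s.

XOR of the 11 data bits: 0⊕0⊕1⊕1⊕0⊕1⊕1⊕1⊕0⊕0⊕1 = 0
Parity bit = 0 (so all 12 bits XOR to 0).

001101110010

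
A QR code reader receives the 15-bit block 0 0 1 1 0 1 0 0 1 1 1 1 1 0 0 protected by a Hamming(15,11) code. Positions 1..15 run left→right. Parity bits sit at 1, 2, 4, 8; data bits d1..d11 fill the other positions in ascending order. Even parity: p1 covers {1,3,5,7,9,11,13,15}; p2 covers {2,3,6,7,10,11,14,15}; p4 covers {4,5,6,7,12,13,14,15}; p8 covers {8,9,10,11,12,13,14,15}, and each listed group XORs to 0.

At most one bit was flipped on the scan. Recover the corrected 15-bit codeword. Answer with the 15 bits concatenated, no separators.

s1 (pos 1,3,5,7,9,11,13,15): 0⊕1⊕0⊕0⊕1⊕1⊕1⊕0 = 0
s2 (pos 2,3,6,7,10,11,14,15): 0⊕1⊕1⊕0⊕1⊕1⊕0⊕0 = 0
s4 (pos 4,5,6,7,12,13,14,15): 1⊕0⊕1⊕0⊕1⊕1⊕0⊕0 = 0
s8 (pos 8,9,10,11,12,13,14,15): 0⊕1⊕1⊕1⊕1⊕1⊕0⊕0 = 1
Syndrome s8…s1 = 1000 → error at position 8.
Flip position 8: 001101001111100 → 001101011111100

001101011111100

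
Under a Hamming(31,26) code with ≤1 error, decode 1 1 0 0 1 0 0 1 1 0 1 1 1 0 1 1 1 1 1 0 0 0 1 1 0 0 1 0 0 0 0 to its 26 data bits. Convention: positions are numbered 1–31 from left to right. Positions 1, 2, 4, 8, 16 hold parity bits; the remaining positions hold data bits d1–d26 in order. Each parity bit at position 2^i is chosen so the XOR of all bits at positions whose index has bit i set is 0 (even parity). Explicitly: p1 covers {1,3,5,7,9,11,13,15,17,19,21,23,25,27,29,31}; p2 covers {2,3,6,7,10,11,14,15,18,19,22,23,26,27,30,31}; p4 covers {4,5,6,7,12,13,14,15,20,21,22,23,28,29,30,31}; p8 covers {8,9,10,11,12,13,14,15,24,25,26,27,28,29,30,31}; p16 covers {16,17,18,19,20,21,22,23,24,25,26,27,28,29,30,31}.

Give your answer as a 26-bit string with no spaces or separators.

01001011101111001110010000

s1 (pos 1,3,5,7,9,11,13,15,17,19,21,23,25,27,29,31): 1⊕0⊕1⊕0⊕1⊕1⊕1⊕1⊕1⊕1⊕0⊕1⊕0⊕1⊕0⊕0 = 0
s2 (pos 2,3,6,7,10,11,14,15,18,19,22,23,26,27,30,31): 1⊕0⊕0⊕0⊕0⊕1⊕0⊕1⊕1⊕1⊕0⊕1⊕0⊕1⊕0⊕0 = 1
s4 (pos 4,5,6,7,12,13,14,15,20,21,22,23,28,29,30,31): 0⊕1⊕0⊕0⊕1⊕1⊕0⊕1⊕0⊕0⊕0⊕1⊕0⊕0⊕0⊕0 = 1
s8 (pos 8,9,10,11,12,13,14,15,24,25,26,27,28,29,30,31): 1⊕1⊕0⊕1⊕1⊕1⊕0⊕1⊕1⊕0⊕0⊕1⊕0⊕0⊕0⊕0 = 0
s16 (pos 16,17,18,19,20,21,22,23,24,25,26,27,28,29,30,31): 1⊕1⊕1⊕1⊕0⊕0⊕0⊕1⊕1⊕0⊕0⊕1⊕0⊕0⊕0⊕0 = 1
Syndrome s16…s1 = 10110 → error at position 22.
Flip position 22: 1100100110111011111000110010000 → 1100100110111011111001110010000
Read data bits from positions 3,5,6,7,9,10,11,12,13,14,15,17,18,19,20,21,22,23,24,25,26,27,28,29,30,31: 01001011101111001110010000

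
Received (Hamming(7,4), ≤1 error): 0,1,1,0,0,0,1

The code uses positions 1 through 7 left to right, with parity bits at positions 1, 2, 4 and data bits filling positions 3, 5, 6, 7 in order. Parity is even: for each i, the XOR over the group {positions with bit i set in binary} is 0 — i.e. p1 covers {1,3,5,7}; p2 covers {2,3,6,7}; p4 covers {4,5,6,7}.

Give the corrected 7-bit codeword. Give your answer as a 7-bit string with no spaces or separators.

s1 (pos 1,3,5,7): 0⊕1⊕0⊕1 = 0
s2 (pos 2,3,6,7): 1⊕1⊕0⊕1 = 1
s4 (pos 4,5,6,7): 0⊕0⊕0⊕1 = 1
Syndrome s4…s1 = 110 → error at position 6.
Flip position 6: 0110001 → 0110011

0110011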